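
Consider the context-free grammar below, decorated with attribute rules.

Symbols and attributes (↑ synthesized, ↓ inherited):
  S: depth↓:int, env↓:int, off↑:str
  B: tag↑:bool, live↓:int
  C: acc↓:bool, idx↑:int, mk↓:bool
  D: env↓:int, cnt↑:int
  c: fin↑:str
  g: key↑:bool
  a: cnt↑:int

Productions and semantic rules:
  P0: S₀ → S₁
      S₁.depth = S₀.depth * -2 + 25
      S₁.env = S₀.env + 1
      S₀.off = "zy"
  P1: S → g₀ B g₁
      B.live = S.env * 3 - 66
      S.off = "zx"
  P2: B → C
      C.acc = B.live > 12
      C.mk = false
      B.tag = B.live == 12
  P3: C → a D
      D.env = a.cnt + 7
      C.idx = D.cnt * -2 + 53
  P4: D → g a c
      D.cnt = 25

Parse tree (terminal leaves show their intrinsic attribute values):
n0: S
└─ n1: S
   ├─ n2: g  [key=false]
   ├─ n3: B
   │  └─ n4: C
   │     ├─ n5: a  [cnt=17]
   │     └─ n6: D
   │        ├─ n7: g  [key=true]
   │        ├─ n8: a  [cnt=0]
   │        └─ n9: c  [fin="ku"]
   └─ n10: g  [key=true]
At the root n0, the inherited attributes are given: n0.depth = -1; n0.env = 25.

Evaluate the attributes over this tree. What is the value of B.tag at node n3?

1. n0.depth = -1  [given at root]
2. n0.env = 25  [given at root]
3. n1.depth = 27  [S₀.depth * -2 + 25]
4. n1.env = 26  [S₀.env + 1]
5. n2.key = false  [terminal]
6. n3.live = 12  [S.env * 3 - 66]
7. n4.acc = false  [B.live > 12]
8. n4.mk = false  [false]
9. n5.cnt = 17  [terminal]
10. n6.env = 24  [a.cnt + 7]
11. n7.key = true  [terminal]
12. n8.cnt = 0  [terminal]
13. n9.fin = "ku"  [terminal]
14. n6.cnt = 25  [25]
15. n4.idx = 3  [D.cnt * -2 + 53]
16. n3.tag = true  [B.live == 12]
17. n10.key = true  [terminal]
18. n1.off = "zx"  ["zx"]
19. n0.off = "zy"  ["zy"]

true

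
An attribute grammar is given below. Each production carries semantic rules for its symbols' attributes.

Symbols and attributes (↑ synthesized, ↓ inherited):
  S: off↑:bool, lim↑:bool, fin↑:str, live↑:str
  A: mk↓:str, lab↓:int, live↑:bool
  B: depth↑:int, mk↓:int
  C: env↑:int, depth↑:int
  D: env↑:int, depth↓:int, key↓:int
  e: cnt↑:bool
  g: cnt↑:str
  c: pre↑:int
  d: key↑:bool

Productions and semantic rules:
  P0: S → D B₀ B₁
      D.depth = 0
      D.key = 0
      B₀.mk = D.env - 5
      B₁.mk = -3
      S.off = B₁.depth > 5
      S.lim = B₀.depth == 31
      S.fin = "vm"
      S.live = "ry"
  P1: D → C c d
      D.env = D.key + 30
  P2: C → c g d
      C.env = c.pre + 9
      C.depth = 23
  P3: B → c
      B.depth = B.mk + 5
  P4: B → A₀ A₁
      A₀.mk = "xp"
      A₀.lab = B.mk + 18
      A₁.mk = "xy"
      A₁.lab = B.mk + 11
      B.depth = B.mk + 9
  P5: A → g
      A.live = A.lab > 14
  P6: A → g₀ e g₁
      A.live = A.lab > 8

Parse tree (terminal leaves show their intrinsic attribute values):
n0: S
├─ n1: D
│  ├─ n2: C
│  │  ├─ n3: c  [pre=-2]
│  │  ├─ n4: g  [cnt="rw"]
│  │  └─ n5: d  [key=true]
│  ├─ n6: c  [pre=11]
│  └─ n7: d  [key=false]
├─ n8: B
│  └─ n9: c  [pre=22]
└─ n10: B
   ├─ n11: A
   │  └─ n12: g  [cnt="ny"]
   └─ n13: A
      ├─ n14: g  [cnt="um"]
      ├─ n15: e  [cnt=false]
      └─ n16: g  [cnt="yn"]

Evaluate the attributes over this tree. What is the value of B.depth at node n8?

30

1. n1.depth = 0  [0]
2. n1.key = 0  [0]
3. n3.pre = -2  [terminal]
4. n4.cnt = "rw"  [terminal]
5. n5.key = true  [terminal]
6. n2.env = 7  [c.pre + 9]
7. n2.depth = 23  [23]
8. n6.pre = 11  [terminal]
9. n7.key = false  [terminal]
10. n1.env = 30  [D.key + 30]
11. n8.mk = 25  [D.env - 5]
12. n9.pre = 22  [terminal]
13. n8.depth = 30  [B.mk + 5]
14. n10.mk = -3  [-3]
15. n11.mk = "xp"  ["xp"]
16. n11.lab = 15  [B.mk + 18]
17. n12.cnt = "ny"  [terminal]
18. n11.live = true  [A.lab > 14]
19. n13.mk = "xy"  ["xy"]
20. n13.lab = 8  [B.mk + 11]
21. n14.cnt = "um"  [terminal]
22. n15.cnt = false  [terminal]
23. n16.cnt = "yn"  [terminal]
24. n13.live = false  [A.lab > 8]
25. n10.depth = 6  [B.mk + 9]
26. n0.off = true  [B₁.depth > 5]
27. n0.lim = false  [B₀.depth == 31]
28. n0.fin = "vm"  ["vm"]
29. n0.live = "ry"  ["ry"]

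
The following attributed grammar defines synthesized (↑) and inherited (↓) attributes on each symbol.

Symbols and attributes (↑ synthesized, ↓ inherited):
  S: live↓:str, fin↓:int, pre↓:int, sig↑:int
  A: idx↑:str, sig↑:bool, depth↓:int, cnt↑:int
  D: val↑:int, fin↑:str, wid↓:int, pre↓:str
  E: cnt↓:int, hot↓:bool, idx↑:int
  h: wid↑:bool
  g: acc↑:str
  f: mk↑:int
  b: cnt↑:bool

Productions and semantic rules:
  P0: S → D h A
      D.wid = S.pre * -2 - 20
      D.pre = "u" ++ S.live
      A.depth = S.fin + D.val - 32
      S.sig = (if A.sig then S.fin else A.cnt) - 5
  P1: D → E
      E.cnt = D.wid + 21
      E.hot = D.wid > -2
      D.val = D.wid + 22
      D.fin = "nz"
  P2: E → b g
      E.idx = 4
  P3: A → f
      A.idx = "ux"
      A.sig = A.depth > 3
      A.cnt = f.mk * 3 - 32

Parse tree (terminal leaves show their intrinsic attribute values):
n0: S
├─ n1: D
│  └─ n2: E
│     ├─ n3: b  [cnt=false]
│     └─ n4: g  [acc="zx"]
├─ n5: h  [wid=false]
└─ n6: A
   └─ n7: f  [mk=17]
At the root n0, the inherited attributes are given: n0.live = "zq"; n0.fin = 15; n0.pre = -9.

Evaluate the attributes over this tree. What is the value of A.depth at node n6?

1. n0.live = "zq"  [given at root]
2. n0.fin = 15  [given at root]
3. n0.pre = -9  [given at root]
4. n1.wid = -2  [S.pre * -2 - 20]
5. n1.pre = "uzq"  ["u" ++ S.live]
6. n2.cnt = 19  [D.wid + 21]
7. n2.hot = false  [D.wid > -2]
8. n3.cnt = false  [terminal]
9. n4.acc = "zx"  [terminal]
10. n2.idx = 4  [4]
11. n1.val = 20  [D.wid + 22]
12. n1.fin = "nz"  ["nz"]
13. n5.wid = false  [terminal]
14. n6.depth = 3  [S.fin + D.val - 32]
15. n7.mk = 17  [terminal]
16. n6.idx = "ux"  ["ux"]
17. n6.sig = false  [A.depth > 3]
18. n6.cnt = 19  [f.mk * 3 - 32]
19. n0.sig = 14  [(if A.sig then S.fin else A.cnt) - 5]

3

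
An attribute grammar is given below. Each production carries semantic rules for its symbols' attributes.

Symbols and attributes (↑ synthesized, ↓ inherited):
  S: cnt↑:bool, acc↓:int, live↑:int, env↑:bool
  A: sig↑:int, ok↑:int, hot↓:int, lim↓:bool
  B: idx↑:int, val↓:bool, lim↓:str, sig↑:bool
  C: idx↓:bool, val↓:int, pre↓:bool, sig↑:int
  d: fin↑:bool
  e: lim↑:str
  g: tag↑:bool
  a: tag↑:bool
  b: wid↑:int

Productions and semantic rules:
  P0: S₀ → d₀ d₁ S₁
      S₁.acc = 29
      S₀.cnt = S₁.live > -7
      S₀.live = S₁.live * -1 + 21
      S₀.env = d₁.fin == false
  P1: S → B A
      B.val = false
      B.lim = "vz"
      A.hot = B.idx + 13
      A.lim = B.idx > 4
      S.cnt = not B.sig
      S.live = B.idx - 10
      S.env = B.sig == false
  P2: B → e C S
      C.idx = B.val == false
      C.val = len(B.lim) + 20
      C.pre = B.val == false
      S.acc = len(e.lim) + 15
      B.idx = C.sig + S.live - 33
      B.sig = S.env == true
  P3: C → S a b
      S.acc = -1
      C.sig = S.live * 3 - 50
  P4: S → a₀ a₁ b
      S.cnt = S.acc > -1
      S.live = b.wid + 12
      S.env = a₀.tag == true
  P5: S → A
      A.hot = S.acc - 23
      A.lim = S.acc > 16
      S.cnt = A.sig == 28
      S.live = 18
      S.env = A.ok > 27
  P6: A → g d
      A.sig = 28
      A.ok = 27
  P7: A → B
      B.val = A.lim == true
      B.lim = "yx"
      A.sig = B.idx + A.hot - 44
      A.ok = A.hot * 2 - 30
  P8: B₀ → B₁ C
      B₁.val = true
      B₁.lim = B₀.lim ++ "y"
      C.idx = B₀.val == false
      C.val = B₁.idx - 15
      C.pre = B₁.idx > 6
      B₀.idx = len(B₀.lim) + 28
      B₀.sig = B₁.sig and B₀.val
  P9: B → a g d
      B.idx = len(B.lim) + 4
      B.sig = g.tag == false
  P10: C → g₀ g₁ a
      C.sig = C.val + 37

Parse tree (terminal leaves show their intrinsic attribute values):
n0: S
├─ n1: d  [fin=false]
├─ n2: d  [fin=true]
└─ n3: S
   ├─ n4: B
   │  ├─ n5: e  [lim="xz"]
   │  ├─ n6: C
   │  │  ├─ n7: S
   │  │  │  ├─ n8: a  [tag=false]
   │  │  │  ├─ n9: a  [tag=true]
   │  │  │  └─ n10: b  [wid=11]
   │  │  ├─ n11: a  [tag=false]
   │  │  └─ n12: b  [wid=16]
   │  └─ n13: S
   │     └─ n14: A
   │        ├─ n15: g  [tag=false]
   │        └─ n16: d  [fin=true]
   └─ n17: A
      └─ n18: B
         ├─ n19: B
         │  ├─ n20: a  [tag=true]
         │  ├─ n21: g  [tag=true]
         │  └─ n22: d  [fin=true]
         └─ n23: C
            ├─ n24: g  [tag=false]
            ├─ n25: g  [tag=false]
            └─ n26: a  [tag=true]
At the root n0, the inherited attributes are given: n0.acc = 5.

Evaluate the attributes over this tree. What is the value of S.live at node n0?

1. n0.acc = 5  [given at root]
2. n1.fin = false  [terminal]
3. n2.fin = true  [terminal]
4. n3.acc = 29  [29]
5. n4.val = false  [false]
6. n4.lim = "vz"  ["vz"]
7. n5.lim = "xz"  [terminal]
8. n6.idx = true  [B.val == false]
9. n6.val = 22  [len(B.lim) + 20]
10. n6.pre = true  [B.val == false]
11. n7.acc = -1  [-1]
12. n8.tag = false  [terminal]
13. n9.tag = true  [terminal]
14. n10.wid = 11  [terminal]
15. n7.cnt = false  [S.acc > -1]
16. n7.live = 23  [b.wid + 12]
17. n7.env = false  [a₀.tag == true]
18. n11.tag = false  [terminal]
19. n12.wid = 16  [terminal]
20. n6.sig = 19  [S.live * 3 - 50]
21. n13.acc = 17  [len(e.lim) + 15]
22. n14.hot = -6  [S.acc - 23]
23. n14.lim = true  [S.acc > 16]
24. n15.tag = false  [terminal]
25. n16.fin = true  [terminal]
26. n14.sig = 28  [28]
27. n14.ok = 27  [27]
28. n13.cnt = true  [A.sig == 28]
29. n13.live = 18  [18]
30. n13.env = false  [A.ok > 27]
31. n4.idx = 4  [C.sig + S.live - 33]
32. n4.sig = false  [S.env == true]
33. n17.hot = 17  [B.idx + 13]
34. n17.lim = false  [B.idx > 4]
35. n18.val = false  [A.lim == true]
36. n18.lim = "yx"  ["yx"]
37. n19.val = true  [true]
38. n19.lim = "yxy"  [B₀.lim ++ "y"]
39. n20.tag = true  [terminal]
40. n21.tag = true  [terminal]
41. n22.fin = true  [terminal]
42. n19.idx = 7  [len(B.lim) + 4]
43. n19.sig = false  [g.tag == false]
44. n23.idx = true  [B₀.val == false]
45. n23.val = -8  [B₁.idx - 15]
46. n23.pre = true  [B₁.idx > 6]
47. n24.tag = false  [terminal]
48. n25.tag = false  [terminal]
49. n26.tag = true  [terminal]
50. n23.sig = 29  [C.val + 37]
51. n18.idx = 30  [len(B₀.lim) + 28]
52. n18.sig = false  [B₁.sig and B₀.val]
53. n17.sig = 3  [B.idx + A.hot - 44]
54. n17.ok = 4  [A.hot * 2 - 30]
55. n3.cnt = true  [not B.sig]
56. n3.live = -6  [B.idx - 10]
57. n3.env = true  [B.sig == false]
58. n0.cnt = true  [S₁.live > -7]
59. n0.live = 27  [S₁.live * -1 + 21]
60. n0.env = false  [d₁.fin == false]

27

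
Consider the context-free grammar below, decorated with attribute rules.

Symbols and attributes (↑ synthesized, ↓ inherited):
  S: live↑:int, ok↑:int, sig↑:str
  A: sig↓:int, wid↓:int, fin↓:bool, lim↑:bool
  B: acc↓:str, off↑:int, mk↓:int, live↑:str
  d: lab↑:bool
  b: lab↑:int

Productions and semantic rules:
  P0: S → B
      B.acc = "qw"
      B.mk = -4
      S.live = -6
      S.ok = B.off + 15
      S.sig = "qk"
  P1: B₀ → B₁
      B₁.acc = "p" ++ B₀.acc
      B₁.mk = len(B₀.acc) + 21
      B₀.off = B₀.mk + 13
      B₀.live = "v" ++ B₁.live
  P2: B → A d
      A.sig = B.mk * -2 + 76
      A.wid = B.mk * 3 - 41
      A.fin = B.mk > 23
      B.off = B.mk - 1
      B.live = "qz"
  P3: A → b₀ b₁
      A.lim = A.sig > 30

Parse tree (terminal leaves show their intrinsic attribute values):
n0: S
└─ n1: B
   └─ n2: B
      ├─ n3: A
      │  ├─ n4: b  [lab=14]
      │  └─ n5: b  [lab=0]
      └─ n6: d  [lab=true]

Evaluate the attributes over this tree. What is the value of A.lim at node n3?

false

1. n1.acc = "qw"  ["qw"]
2. n1.mk = -4  [-4]
3. n2.acc = "pqw"  ["p" ++ B₀.acc]
4. n2.mk = 23  [len(B₀.acc) + 21]
5. n3.sig = 30  [B.mk * -2 + 76]
6. n3.wid = 28  [B.mk * 3 - 41]
7. n3.fin = false  [B.mk > 23]
8. n4.lab = 14  [terminal]
9. n5.lab = 0  [terminal]
10. n3.lim = false  [A.sig > 30]
11. n6.lab = true  [terminal]
12. n2.off = 22  [B.mk - 1]
13. n2.live = "qz"  ["qz"]
14. n1.off = 9  [B₀.mk + 13]
15. n1.live = "vqz"  ["v" ++ B₁.live]
16. n0.live = -6  [-6]
17. n0.ok = 24  [B.off + 15]
18. n0.sig = "qk"  ["qk"]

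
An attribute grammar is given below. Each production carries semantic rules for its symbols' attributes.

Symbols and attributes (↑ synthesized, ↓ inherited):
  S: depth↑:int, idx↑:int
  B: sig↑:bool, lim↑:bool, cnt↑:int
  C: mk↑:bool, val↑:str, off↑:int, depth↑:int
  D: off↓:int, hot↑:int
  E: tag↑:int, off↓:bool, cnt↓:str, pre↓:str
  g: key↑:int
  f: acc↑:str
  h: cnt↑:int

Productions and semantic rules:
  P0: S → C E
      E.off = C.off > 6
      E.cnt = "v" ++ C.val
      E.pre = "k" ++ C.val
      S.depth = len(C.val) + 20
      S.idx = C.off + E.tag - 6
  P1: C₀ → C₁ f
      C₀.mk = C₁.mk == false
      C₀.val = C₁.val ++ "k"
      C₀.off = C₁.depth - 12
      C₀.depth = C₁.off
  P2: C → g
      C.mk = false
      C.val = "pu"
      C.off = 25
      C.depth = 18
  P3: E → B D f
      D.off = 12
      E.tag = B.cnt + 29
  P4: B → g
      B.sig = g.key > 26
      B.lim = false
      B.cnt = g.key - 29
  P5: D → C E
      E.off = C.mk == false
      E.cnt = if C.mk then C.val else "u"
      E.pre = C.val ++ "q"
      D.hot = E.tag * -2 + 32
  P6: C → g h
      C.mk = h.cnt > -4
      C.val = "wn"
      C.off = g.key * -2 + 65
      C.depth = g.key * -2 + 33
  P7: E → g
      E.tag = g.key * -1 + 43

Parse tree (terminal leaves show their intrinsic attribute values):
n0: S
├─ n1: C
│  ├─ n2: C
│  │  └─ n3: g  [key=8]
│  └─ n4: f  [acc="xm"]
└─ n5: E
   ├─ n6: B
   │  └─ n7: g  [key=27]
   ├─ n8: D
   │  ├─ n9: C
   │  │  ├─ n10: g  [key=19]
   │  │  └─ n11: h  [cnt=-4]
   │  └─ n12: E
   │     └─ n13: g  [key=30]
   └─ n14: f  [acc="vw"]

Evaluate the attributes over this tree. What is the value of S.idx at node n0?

27

1. n3.key = 8  [terminal]
2. n2.mk = false  [false]
3. n2.val = "pu"  ["pu"]
4. n2.off = 25  [25]
5. n2.depth = 18  [18]
6. n4.acc = "xm"  [terminal]
7. n1.mk = true  [C₁.mk == false]
8. n1.val = "puk"  [C₁.val ++ "k"]
9. n1.off = 6  [C₁.depth - 12]
10. n1.depth = 25  [C₁.off]
11. n5.off = false  [C.off > 6]
12. n5.cnt = "vpuk"  ["v" ++ C.val]
13. n5.pre = "kpuk"  ["k" ++ C.val]
14. n7.key = 27  [terminal]
15. n6.sig = true  [g.key > 26]
16. n6.lim = false  [false]
17. n6.cnt = -2  [g.key - 29]
18. n8.off = 12  [12]
19. n10.key = 19  [terminal]
20. n11.cnt = -4  [terminal]
21. n9.mk = false  [h.cnt > -4]
22. n9.val = "wn"  ["wn"]
23. n9.off = 27  [g.key * -2 + 65]
24. n9.depth = -5  [g.key * -2 + 33]
25. n12.off = true  [C.mk == false]
26. n12.cnt = "u"  [if C.mk then C.val else "u"]
27. n12.pre = "wnq"  [C.val ++ "q"]
28. n13.key = 30  [terminal]
29. n12.tag = 13  [g.key * -1 + 43]
30. n8.hot = 6  [E.tag * -2 + 32]
31. n14.acc = "vw"  [terminal]
32. n5.tag = 27  [B.cnt + 29]
33. n0.depth = 23  [len(C.val) + 20]
34. n0.idx = 27  [C.off + E.tag - 6]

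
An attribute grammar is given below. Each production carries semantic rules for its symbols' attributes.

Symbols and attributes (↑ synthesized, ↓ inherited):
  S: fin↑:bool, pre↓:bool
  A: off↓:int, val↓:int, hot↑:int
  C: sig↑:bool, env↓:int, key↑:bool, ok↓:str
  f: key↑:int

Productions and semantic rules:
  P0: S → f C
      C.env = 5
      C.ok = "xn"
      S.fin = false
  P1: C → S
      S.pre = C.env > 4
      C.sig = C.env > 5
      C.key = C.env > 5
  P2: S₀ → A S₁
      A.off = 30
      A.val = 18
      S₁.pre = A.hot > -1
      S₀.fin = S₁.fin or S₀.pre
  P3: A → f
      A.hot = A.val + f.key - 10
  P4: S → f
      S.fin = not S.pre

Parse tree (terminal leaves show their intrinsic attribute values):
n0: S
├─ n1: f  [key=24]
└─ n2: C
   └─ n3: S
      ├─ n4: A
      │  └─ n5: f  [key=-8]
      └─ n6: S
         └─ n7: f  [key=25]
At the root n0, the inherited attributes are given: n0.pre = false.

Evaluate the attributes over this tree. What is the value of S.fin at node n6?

1. n0.pre = false  [given at root]
2. n1.key = 24  [terminal]
3. n2.env = 5  [5]
4. n2.ok = "xn"  ["xn"]
5. n3.pre = true  [C.env > 4]
6. n4.off = 30  [30]
7. n4.val = 18  [18]
8. n5.key = -8  [terminal]
9. n4.hot = 0  [A.val + f.key - 10]
10. n6.pre = true  [A.hot > -1]
11. n7.key = 25  [terminal]
12. n6.fin = false  [not S.pre]
13. n3.fin = true  [S₁.fin or S₀.pre]
14. n2.sig = false  [C.env > 5]
15. n2.key = false  [C.env > 5]
16. n0.fin = false  [false]

false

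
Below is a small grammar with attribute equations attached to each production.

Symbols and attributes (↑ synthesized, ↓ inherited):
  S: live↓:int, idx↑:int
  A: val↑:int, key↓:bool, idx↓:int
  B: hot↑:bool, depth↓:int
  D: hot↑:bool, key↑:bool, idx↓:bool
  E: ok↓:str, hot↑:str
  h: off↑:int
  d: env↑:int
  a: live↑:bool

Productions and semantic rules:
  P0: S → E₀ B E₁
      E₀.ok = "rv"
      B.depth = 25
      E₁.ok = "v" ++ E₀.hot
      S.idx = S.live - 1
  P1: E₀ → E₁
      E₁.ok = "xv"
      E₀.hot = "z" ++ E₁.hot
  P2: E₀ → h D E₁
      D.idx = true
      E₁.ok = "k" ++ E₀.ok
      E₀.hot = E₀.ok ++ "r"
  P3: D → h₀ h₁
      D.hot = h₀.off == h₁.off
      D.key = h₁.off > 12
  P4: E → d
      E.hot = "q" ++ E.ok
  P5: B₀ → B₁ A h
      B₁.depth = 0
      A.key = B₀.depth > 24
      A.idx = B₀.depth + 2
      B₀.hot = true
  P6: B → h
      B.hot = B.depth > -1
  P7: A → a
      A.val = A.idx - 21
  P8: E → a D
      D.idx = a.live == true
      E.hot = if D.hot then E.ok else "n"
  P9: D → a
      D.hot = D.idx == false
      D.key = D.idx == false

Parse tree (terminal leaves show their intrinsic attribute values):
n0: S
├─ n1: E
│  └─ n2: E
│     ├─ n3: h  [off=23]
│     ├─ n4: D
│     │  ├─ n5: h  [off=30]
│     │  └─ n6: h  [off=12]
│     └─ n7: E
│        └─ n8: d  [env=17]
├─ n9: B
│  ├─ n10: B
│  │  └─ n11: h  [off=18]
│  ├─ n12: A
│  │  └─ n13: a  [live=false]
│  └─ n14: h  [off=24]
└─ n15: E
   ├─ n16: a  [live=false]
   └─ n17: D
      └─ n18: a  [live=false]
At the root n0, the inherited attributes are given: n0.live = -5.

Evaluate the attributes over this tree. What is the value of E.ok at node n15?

1. n0.live = -5  [given at root]
2. n1.ok = "rv"  ["rv"]
3. n2.ok = "xv"  ["xv"]
4. n3.off = 23  [terminal]
5. n4.idx = true  [true]
6. n5.off = 30  [terminal]
7. n6.off = 12  [terminal]
8. n4.hot = false  [h₀.off == h₁.off]
9. n4.key = false  [h₁.off > 12]
10. n7.ok = "kxv"  ["k" ++ E₀.ok]
11. n8.env = 17  [terminal]
12. n7.hot = "qkxv"  ["q" ++ E.ok]
13. n2.hot = "xvr"  [E₀.ok ++ "r"]
14. n1.hot = "zxvr"  ["z" ++ E₁.hot]
15. n9.depth = 25  [25]
16. n10.depth = 0  [0]
17. n11.off = 18  [terminal]
18. n10.hot = true  [B.depth > -1]
19. n12.key = true  [B₀.depth > 24]
20. n12.idx = 27  [B₀.depth + 2]
21. n13.live = false  [terminal]
22. n12.val = 6  [A.idx - 21]
23. n14.off = 24  [terminal]
24. n9.hot = true  [true]
25. n15.ok = "vzxvr"  ["v" ++ E₀.hot]
26. n16.live = false  [terminal]
27. n17.idx = false  [a.live == true]
28. n18.live = false  [terminal]
29. n17.hot = true  [D.idx == false]
30. n17.key = true  [D.idx == false]
31. n15.hot = "vzxvr"  [if D.hot then E.ok else "n"]
32. n0.idx = -6  [S.live - 1]

"vzxvr"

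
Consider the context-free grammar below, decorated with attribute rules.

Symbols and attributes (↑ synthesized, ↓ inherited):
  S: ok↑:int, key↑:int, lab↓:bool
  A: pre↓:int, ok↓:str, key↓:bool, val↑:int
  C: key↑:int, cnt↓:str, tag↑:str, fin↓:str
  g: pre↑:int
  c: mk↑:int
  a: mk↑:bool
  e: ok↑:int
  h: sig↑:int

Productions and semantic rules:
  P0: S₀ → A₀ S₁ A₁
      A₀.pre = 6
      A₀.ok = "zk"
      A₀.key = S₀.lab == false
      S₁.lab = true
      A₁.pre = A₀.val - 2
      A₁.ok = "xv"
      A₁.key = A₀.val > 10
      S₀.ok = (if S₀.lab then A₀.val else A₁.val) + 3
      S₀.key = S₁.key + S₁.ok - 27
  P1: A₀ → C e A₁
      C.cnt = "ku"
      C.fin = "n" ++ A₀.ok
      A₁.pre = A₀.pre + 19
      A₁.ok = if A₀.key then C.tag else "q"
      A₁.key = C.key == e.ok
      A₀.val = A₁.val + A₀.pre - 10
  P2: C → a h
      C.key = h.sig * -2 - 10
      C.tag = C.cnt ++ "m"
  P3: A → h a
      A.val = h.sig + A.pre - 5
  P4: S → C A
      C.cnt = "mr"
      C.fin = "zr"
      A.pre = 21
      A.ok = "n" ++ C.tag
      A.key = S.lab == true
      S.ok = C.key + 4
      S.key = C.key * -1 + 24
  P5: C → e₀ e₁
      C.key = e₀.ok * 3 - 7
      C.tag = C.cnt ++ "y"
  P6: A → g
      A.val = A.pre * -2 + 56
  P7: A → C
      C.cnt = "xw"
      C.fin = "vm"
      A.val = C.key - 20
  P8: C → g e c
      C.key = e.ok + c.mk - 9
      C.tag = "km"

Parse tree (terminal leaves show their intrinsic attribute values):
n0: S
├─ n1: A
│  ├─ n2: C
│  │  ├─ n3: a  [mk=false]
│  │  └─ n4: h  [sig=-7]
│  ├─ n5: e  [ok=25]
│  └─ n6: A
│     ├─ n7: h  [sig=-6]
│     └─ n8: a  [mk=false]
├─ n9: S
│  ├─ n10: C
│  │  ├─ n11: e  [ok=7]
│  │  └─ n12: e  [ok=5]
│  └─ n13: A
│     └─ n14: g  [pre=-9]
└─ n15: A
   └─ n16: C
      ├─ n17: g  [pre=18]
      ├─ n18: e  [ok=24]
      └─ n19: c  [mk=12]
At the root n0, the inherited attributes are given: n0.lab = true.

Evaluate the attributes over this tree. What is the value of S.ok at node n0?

1. n0.lab = true  [given at root]
2. n1.pre = 6  [6]
3. n1.ok = "zk"  ["zk"]
4. n1.key = false  [S₀.lab == false]
5. n2.cnt = "ku"  ["ku"]
6. n2.fin = "nzk"  ["n" ++ A₀.ok]
7. n3.mk = false  [terminal]
8. n4.sig = -7  [terminal]
9. n2.key = 4  [h.sig * -2 - 10]
10. n2.tag = "kum"  [C.cnt ++ "m"]
11. n5.ok = 25  [terminal]
12. n6.pre = 25  [A₀.pre + 19]
13. n6.ok = "q"  [if A₀.key then C.tag else "q"]
14. n6.key = false  [C.key == e.ok]
15. n7.sig = -6  [terminal]
16. n8.mk = false  [terminal]
17. n6.val = 14  [h.sig + A.pre - 5]
18. n1.val = 10  [A₁.val + A₀.pre - 10]
19. n9.lab = true  [true]
20. n10.cnt = "mr"  ["mr"]
21. n10.fin = "zr"  ["zr"]
22. n11.ok = 7  [terminal]
23. n12.ok = 5  [terminal]
24. n10.key = 14  [e₀.ok * 3 - 7]
25. n10.tag = "mry"  [C.cnt ++ "y"]
26. n13.pre = 21  [21]
27. n13.ok = "nmry"  ["n" ++ C.tag]
28. n13.key = true  [S.lab == true]
29. n14.pre = -9  [terminal]
30. n13.val = 14  [A.pre * -2 + 56]
31. n9.ok = 18  [C.key + 4]
32. n9.key = 10  [C.key * -1 + 24]
33. n15.pre = 8  [A₀.val - 2]
34. n15.ok = "xv"  ["xv"]
35. n15.key = false  [A₀.val > 10]
36. n16.cnt = "xw"  ["xw"]
37. n16.fin = "vm"  ["vm"]
38. n17.pre = 18  [terminal]
39. n18.ok = 24  [terminal]
40. n19.mk = 12  [terminal]
41. n16.key = 27  [e.ok + c.mk - 9]
42. n16.tag = "km"  ["km"]
43. n15.val = 7  [C.key - 20]
44. n0.ok = 13  [(if S₀.lab then A₀.val else A₁.val) + 3]
45. n0.key = 1  [S₁.key + S₁.ok - 27]

13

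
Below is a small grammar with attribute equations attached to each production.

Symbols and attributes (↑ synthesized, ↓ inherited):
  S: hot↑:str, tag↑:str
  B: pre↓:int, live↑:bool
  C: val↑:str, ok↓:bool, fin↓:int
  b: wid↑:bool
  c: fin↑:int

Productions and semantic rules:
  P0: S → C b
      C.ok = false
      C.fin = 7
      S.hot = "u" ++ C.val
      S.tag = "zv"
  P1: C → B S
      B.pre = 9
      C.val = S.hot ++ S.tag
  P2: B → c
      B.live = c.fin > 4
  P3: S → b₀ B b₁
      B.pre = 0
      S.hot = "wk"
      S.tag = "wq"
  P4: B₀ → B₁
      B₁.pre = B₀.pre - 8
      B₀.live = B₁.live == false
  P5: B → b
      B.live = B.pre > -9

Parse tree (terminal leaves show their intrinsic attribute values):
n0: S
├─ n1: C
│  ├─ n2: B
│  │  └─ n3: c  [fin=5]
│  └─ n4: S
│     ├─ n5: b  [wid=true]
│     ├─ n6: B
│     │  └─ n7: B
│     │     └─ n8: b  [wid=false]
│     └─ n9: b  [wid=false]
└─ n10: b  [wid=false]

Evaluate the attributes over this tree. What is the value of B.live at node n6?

false

1. n1.ok = false  [false]
2. n1.fin = 7  [7]
3. n2.pre = 9  [9]
4. n3.fin = 5  [terminal]
5. n2.live = true  [c.fin > 4]
6. n5.wid = true  [terminal]
7. n6.pre = 0  [0]
8. n7.pre = -8  [B₀.pre - 8]
9. n8.wid = false  [terminal]
10. n7.live = true  [B.pre > -9]
11. n6.live = false  [B₁.live == false]
12. n9.wid = false  [terminal]
13. n4.hot = "wk"  ["wk"]
14. n4.tag = "wq"  ["wq"]
15. n1.val = "wkwq"  [S.hot ++ S.tag]
16. n10.wid = false  [terminal]
17. n0.hot = "uwkwq"  ["u" ++ C.val]
18. n0.tag = "zv"  ["zv"]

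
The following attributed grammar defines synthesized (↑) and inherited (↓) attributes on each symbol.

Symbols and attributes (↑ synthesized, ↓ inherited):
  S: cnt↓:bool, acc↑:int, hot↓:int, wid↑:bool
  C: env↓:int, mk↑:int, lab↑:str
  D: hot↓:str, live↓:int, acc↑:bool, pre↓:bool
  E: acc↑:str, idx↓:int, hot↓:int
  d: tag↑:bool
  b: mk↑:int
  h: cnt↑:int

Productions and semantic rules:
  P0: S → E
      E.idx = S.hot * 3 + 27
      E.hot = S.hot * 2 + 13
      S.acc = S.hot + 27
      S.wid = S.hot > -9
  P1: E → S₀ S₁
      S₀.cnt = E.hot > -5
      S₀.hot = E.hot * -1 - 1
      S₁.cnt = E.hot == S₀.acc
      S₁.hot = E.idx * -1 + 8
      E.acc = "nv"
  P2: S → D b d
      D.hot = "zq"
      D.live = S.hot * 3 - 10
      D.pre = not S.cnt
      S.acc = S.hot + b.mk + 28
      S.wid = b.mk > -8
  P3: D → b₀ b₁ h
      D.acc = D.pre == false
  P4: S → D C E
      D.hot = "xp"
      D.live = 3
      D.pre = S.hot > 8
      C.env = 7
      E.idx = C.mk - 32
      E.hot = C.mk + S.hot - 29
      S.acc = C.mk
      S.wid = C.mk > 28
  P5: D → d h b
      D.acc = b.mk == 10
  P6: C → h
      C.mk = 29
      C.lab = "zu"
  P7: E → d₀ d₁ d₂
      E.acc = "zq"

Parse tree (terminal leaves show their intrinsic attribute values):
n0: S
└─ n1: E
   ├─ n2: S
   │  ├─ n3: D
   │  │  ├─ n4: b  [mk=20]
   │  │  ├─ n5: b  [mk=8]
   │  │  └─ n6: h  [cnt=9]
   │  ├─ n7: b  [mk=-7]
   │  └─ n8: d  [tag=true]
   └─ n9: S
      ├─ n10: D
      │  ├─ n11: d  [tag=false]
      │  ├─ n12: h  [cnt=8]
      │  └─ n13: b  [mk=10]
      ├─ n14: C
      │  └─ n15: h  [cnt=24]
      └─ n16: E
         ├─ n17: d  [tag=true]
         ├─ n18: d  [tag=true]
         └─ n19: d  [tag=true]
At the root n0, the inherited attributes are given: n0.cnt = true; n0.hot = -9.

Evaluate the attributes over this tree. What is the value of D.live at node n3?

2

1. n0.cnt = true  [given at root]
2. n0.hot = -9  [given at root]
3. n1.idx = 0  [S.hot * 3 + 27]
4. n1.hot = -5  [S.hot * 2 + 13]
5. n2.cnt = false  [E.hot > -5]
6. n2.hot = 4  [E.hot * -1 - 1]
7. n3.hot = "zq"  ["zq"]
8. n3.live = 2  [S.hot * 3 - 10]
9. n3.pre = true  [not S.cnt]
10. n4.mk = 20  [terminal]
11. n5.mk = 8  [terminal]
12. n6.cnt = 9  [terminal]
13. n3.acc = false  [D.pre == false]
14. n7.mk = -7  [terminal]
15. n8.tag = true  [terminal]
16. n2.acc = 25  [S.hot + b.mk + 28]
17. n2.wid = true  [b.mk > -8]
18. n9.cnt = false  [E.hot == S₀.acc]
19. n9.hot = 8  [E.idx * -1 + 8]
20. n10.hot = "xp"  ["xp"]
21. n10.live = 3  [3]
22. n10.pre = false  [S.hot > 8]
23. n11.tag = false  [terminal]
24. n12.cnt = 8  [terminal]
25. n13.mk = 10  [terminal]
26. n10.acc = true  [b.mk == 10]
27. n14.env = 7  [7]
28. n15.cnt = 24  [terminal]
29. n14.mk = 29  [29]
30. n14.lab = "zu"  ["zu"]
31. n16.idx = -3  [C.mk - 32]
32. n16.hot = 8  [C.mk + S.hot - 29]
33. n17.tag = true  [terminal]
34. n18.tag = true  [terminal]
35. n19.tag = true  [terminal]
36. n16.acc = "zq"  ["zq"]
37. n9.acc = 29  [C.mk]
38. n9.wid = true  [C.mk > 28]
39. n1.acc = "nv"  ["nv"]
40. n0.acc = 18  [S.hot + 27]
41. n0.wid = false  [S.hot > -9]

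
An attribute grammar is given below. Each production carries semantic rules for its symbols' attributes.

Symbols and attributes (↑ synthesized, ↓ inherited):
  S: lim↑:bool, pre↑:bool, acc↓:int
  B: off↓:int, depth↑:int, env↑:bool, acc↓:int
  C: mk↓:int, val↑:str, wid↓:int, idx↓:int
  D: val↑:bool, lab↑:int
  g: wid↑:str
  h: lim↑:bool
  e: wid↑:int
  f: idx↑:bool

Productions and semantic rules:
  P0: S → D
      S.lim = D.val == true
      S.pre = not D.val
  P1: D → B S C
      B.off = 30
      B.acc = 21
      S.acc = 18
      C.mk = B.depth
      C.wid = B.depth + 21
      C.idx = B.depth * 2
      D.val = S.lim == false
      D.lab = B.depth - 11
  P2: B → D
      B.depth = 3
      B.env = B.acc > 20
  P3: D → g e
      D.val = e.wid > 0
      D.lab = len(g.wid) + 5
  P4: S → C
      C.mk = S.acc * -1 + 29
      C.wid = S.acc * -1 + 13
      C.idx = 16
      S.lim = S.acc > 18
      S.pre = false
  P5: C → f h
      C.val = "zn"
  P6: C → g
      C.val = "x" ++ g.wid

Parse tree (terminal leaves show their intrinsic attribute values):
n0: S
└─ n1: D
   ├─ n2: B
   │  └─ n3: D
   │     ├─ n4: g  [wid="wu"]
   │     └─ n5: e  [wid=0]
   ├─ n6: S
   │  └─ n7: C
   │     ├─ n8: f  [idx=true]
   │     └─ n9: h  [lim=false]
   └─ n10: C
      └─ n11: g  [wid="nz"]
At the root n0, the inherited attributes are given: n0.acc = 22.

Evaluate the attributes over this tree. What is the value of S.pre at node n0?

false

1. n0.acc = 22  [given at root]
2. n2.off = 30  [30]
3. n2.acc = 21  [21]
4. n4.wid = "wu"  [terminal]
5. n5.wid = 0  [terminal]
6. n3.val = false  [e.wid > 0]
7. n3.lab = 7  [len(g.wid) + 5]
8. n2.depth = 3  [3]
9. n2.env = true  [B.acc > 20]
10. n6.acc = 18  [18]
11. n7.mk = 11  [S.acc * -1 + 29]
12. n7.wid = -5  [S.acc * -1 + 13]
13. n7.idx = 16  [16]
14. n8.idx = true  [terminal]
15. n9.lim = false  [terminal]
16. n7.val = "zn"  ["zn"]
17. n6.lim = false  [S.acc > 18]
18. n6.pre = false  [false]
19. n10.mk = 3  [B.depth]
20. n10.wid = 24  [B.depth + 21]
21. n10.idx = 6  [B.depth * 2]
22. n11.wid = "nz"  [terminal]
23. n10.val = "xnz"  ["x" ++ g.wid]
24. n1.val = true  [S.lim == false]
25. n1.lab = -8  [B.depth - 11]
26. n0.lim = true  [D.val == true]
27. n0.pre = false  [not D.val]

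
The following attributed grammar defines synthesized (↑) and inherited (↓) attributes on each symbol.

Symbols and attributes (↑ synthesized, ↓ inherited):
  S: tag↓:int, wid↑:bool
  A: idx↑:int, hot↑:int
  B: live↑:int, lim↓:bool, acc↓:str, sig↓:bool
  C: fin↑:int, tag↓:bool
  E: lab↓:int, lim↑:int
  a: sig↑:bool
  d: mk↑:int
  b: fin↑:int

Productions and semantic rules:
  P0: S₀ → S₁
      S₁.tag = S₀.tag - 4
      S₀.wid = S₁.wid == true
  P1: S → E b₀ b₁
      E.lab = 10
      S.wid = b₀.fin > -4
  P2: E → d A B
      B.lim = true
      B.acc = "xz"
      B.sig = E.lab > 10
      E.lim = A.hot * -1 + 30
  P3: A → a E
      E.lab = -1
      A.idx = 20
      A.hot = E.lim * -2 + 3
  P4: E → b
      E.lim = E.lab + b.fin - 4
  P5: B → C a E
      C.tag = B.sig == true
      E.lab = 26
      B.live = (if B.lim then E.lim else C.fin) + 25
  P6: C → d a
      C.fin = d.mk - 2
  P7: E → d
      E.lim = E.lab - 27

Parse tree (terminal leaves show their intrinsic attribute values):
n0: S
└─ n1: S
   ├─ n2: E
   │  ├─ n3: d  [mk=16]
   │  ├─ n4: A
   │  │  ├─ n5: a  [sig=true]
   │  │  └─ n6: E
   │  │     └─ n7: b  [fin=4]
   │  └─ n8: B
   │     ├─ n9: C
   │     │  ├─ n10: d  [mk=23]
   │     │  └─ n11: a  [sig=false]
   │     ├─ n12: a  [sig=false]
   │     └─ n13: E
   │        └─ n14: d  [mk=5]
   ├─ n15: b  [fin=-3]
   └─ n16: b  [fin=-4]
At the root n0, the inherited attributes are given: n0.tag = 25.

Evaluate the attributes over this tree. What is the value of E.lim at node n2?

25

1. n0.tag = 25  [given at root]
2. n1.tag = 21  [S₀.tag - 4]
3. n2.lab = 10  [10]
4. n3.mk = 16  [terminal]
5. n5.sig = true  [terminal]
6. n6.lab = -1  [-1]
7. n7.fin = 4  [terminal]
8. n6.lim = -1  [E.lab + b.fin - 4]
9. n4.idx = 20  [20]
10. n4.hot = 5  [E.lim * -2 + 3]
11. n8.lim = true  [true]
12. n8.acc = "xz"  ["xz"]
13. n8.sig = false  [E.lab > 10]
14. n9.tag = false  [B.sig == true]
15. n10.mk = 23  [terminal]
16. n11.sig = false  [terminal]
17. n9.fin = 21  [d.mk - 2]
18. n12.sig = false  [terminal]
19. n13.lab = 26  [26]
20. n14.mk = 5  [terminal]
21. n13.lim = -1  [E.lab - 27]
22. n8.live = 24  [(if B.lim then E.lim else C.fin) + 25]
23. n2.lim = 25  [A.hot * -1 + 30]
24. n15.fin = -3  [terminal]
25. n16.fin = -4  [terminal]
26. n1.wid = true  [b₀.fin > -4]
27. n0.wid = true  [S₁.wid == true]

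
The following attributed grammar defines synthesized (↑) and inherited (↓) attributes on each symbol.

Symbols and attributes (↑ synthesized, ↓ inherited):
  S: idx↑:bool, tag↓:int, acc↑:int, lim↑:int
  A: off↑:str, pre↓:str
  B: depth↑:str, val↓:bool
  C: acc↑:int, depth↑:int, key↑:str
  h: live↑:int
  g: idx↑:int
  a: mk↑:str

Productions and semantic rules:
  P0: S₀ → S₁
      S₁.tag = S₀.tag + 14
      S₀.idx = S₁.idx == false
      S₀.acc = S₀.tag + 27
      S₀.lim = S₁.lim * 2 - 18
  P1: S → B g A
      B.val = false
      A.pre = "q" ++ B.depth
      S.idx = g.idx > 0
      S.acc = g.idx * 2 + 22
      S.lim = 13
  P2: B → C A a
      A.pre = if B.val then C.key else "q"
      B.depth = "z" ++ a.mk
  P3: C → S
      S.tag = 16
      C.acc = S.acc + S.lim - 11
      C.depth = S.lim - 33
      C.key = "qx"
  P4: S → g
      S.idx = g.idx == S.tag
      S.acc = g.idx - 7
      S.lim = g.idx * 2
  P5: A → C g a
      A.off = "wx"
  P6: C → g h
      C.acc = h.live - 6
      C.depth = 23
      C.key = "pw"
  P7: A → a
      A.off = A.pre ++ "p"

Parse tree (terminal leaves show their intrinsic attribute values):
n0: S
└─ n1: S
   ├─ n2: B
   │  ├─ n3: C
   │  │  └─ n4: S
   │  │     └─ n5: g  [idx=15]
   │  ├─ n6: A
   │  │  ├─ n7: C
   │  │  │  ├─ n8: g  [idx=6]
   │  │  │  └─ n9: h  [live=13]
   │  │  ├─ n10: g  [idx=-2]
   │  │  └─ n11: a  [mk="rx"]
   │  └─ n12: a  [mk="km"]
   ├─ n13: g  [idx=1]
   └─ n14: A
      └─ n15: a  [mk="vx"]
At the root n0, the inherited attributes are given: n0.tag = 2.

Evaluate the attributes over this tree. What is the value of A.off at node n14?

"qzkmp"

1. n0.tag = 2  [given at root]
2. n1.tag = 16  [S₀.tag + 14]
3. n2.val = false  [false]
4. n4.tag = 16  [16]
5. n5.idx = 15  [terminal]
6. n4.idx = false  [g.idx == S.tag]
7. n4.acc = 8  [g.idx - 7]
8. n4.lim = 30  [g.idx * 2]
9. n3.acc = 27  [S.acc + S.lim - 11]
10. n3.depth = -3  [S.lim - 33]
11. n3.key = "qx"  ["qx"]
12. n6.pre = "q"  [if B.val then C.key else "q"]
13. n8.idx = 6  [terminal]
14. n9.live = 13  [terminal]
15. n7.acc = 7  [h.live - 6]
16. n7.depth = 23  [23]
17. n7.key = "pw"  ["pw"]
18. n10.idx = -2  [terminal]
19. n11.mk = "rx"  [terminal]
20. n6.off = "wx"  ["wx"]
21. n12.mk = "km"  [terminal]
22. n2.depth = "zkm"  ["z" ++ a.mk]
23. n13.idx = 1  [terminal]
24. n14.pre = "qzkm"  ["q" ++ B.depth]
25. n15.mk = "vx"  [terminal]
26. n14.off = "qzkmp"  [A.pre ++ "p"]
27. n1.idx = true  [g.idx > 0]
28. n1.acc = 24  [g.idx * 2 + 22]
29. n1.lim = 13  [13]
30. n0.idx = false  [S₁.idx == false]
31. n0.acc = 29  [S₀.tag + 27]
32. n0.lim = 8  [S₁.lim * 2 - 18]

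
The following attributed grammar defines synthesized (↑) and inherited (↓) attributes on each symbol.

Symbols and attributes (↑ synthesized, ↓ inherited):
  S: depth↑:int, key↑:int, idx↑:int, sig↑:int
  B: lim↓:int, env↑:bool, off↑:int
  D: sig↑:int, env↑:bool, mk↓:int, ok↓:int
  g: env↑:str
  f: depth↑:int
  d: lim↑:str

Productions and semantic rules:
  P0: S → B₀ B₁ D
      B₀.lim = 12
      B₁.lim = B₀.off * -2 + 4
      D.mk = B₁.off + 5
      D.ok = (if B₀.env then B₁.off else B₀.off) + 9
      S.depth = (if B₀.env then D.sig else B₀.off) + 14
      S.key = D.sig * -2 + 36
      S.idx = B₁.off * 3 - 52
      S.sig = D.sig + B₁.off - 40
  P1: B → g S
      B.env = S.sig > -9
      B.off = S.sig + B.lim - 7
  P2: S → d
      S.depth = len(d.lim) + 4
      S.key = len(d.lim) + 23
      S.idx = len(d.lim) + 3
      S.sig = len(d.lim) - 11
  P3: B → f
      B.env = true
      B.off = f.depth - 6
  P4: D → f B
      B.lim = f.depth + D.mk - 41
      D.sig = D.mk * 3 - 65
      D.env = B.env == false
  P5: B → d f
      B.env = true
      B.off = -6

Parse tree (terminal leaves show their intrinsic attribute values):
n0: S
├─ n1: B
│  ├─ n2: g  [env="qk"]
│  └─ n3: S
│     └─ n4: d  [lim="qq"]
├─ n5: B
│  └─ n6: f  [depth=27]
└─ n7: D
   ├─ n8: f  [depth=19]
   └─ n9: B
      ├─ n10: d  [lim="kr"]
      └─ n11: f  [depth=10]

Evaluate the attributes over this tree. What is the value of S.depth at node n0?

10

1. n1.lim = 12  [12]
2. n2.env = "qk"  [terminal]
3. n4.lim = "qq"  [terminal]
4. n3.depth = 6  [len(d.lim) + 4]
5. n3.key = 25  [len(d.lim) + 23]
6. n3.idx = 5  [len(d.lim) + 3]
7. n3.sig = -9  [len(d.lim) - 11]
8. n1.env = false  [S.sig > -9]
9. n1.off = -4  [S.sig + B.lim - 7]
10. n5.lim = 12  [B₀.off * -2 + 4]
11. n6.depth = 27  [terminal]
12. n5.env = true  [true]
13. n5.off = 21  [f.depth - 6]
14. n7.mk = 26  [B₁.off + 5]
15. n7.ok = 5  [(if B₀.env then B₁.off else B₀.off) + 9]
16. n8.depth = 19  [terminal]
17. n9.lim = 4  [f.depth + D.mk - 41]
18. n10.lim = "kr"  [terminal]
19. n11.depth = 10  [terminal]
20. n9.env = true  [true]
21. n9.off = -6  [-6]
22. n7.sig = 13  [D.mk * 3 - 65]
23. n7.env = false  [B.env == false]
24. n0.depth = 10  [(if B₀.env then D.sig else B₀.off) + 14]
25. n0.key = 10  [D.sig * -2 + 36]
26. n0.idx = 11  [B₁.off * 3 - 52]
27. n0.sig = -6  [D.sig + B₁.off - 40]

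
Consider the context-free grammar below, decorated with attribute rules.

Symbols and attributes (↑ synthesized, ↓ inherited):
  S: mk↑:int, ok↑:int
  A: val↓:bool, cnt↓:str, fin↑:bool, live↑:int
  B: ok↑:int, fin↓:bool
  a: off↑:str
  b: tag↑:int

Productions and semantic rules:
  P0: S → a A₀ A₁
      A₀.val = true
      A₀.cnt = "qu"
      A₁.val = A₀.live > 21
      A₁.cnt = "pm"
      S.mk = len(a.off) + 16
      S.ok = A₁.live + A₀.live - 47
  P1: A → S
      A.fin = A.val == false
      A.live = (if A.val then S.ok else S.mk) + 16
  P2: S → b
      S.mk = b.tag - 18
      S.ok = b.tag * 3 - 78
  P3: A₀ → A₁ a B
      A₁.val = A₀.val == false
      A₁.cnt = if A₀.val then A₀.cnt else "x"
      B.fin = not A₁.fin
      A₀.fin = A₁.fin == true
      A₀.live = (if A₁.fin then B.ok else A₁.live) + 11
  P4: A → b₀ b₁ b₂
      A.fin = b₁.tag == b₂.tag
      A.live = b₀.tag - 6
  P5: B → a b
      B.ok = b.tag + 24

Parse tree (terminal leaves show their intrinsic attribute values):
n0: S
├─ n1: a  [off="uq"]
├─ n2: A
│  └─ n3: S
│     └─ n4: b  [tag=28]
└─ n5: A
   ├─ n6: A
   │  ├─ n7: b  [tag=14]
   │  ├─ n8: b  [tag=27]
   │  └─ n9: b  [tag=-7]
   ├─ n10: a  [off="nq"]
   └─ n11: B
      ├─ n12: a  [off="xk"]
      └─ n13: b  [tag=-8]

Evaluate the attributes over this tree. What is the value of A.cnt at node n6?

"pm"

1. n1.off = "uq"  [terminal]
2. n2.val = true  [true]
3. n2.cnt = "qu"  ["qu"]
4. n4.tag = 28  [terminal]
5. n3.mk = 10  [b.tag - 18]
6. n3.ok = 6  [b.tag * 3 - 78]
7. n2.fin = false  [A.val == false]
8. n2.live = 22  [(if A.val then S.ok else S.mk) + 16]
9. n5.val = true  [A₀.live > 21]
10. n5.cnt = "pm"  ["pm"]
11. n6.val = false  [A₀.val == false]
12. n6.cnt = "pm"  [if A₀.val then A₀.cnt else "x"]
13. n7.tag = 14  [terminal]
14. n8.tag = 27  [terminal]
15. n9.tag = -7  [terminal]
16. n6.fin = false  [b₁.tag == b₂.tag]
17. n6.live = 8  [b₀.tag - 6]
18. n10.off = "nq"  [terminal]
19. n11.fin = true  [not A₁.fin]
20. n12.off = "xk"  [terminal]
21. n13.tag = -8  [terminal]
22. n11.ok = 16  [b.tag + 24]
23. n5.fin = false  [A₁.fin == true]
24. n5.live = 19  [(if A₁.fin then B.ok else A₁.live) + 11]
25. n0.mk = 18  [len(a.off) + 16]
26. n0.ok = -6  [A₁.live + A₀.live - 47]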